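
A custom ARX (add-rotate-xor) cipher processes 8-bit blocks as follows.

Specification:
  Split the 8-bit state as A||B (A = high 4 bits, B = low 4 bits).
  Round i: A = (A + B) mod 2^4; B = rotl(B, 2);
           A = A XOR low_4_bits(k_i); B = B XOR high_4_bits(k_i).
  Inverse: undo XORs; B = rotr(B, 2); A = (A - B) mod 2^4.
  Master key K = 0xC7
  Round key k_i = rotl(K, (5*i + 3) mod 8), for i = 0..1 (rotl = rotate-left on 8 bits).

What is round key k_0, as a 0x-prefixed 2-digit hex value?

0x3E

K = 0xC7
k_0 = rotl(K, (5*0+3) mod 8) = rotl(K, 3) = 0x3E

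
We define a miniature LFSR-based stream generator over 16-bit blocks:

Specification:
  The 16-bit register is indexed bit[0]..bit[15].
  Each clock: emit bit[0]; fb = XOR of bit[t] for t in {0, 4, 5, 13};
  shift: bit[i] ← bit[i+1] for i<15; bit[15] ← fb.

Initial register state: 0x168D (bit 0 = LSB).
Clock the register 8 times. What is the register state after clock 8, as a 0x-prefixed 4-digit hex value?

0x9916

reg_0 = 0x168D
clock 1: out=1, reg = 0x8B46
clock 2: out=0, reg = 0x45A3
clock 3: out=1, reg = 0x22D1
clock 4: out=1, reg = 0x9168
clock 5: out=0, reg = 0xC8B4
clock 6: out=0, reg = 0x645A
clock 7: out=0, reg = 0x322D
clock 8: out=1, reg = 0x9916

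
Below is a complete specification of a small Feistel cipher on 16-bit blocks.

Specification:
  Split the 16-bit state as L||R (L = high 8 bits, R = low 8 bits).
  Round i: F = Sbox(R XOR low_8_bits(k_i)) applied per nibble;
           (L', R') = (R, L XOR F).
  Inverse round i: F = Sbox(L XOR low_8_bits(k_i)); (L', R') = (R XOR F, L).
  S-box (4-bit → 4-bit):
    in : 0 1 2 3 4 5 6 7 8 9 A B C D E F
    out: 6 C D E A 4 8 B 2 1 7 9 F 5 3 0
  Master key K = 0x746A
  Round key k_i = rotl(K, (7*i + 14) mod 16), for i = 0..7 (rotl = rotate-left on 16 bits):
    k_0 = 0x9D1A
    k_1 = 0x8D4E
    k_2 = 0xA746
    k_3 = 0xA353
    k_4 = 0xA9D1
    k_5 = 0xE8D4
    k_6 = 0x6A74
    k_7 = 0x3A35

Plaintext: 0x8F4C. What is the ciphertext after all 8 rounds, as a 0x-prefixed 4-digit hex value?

0x8B32

s_0 = plaintext = 0x8F4C
s_1 = Round(s_0, k_0) = 0x4CC7
s_2 = Round(s_1, k_1) = 0xC76D
s_3 = Round(s_2, k_2) = 0x6D1E
s_4 = Round(s_3, k_3) = 0x1EC8
s_5 = Round(s_4, k_4) = 0xC8DF
s_6 = Round(s_5, k_5) = 0xDFA1
s_7 = Round(s_6, k_6) = 0xA18B
s_8 = Round(s_7, k_7) = 0x8B32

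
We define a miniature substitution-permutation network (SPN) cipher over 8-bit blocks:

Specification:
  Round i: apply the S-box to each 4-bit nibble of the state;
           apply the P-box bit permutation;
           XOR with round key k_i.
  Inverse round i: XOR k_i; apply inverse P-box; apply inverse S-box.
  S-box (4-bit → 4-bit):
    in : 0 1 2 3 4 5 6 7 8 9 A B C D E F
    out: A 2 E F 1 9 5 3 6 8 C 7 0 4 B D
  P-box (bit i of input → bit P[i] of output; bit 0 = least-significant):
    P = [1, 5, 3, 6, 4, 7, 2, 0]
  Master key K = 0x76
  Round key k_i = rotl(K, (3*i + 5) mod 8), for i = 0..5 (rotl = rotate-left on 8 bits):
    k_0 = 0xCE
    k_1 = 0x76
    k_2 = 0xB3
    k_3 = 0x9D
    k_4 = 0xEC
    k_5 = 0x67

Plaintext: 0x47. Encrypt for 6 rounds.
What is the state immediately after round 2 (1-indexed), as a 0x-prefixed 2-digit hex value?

s_0 = plaintext = 0x47
s_1 = Round(s_0, k_0) = 0xFC
s_2 = Round(s_1, k_1) = 0x63
s_3 = Round(s_2, k_2) = 0xCD
s_4 = Round(s_3, k_3) = 0x95
s_5 = Round(s_4, k_4) = 0xAF
s_6 = Round(s_5, k_5) = 0x28

0x63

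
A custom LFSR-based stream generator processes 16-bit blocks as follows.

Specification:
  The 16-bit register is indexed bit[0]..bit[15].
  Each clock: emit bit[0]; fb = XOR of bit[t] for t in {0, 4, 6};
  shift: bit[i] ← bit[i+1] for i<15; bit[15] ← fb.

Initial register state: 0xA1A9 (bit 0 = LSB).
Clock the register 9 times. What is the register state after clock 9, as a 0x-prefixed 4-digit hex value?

0x9AD0

reg_0 = 0xA1A9
clock 1: out=1, reg = 0xD0D4
clock 2: out=0, reg = 0x686A
clock 3: out=0, reg = 0xB435
clock 4: out=1, reg = 0x5A1A
clock 5: out=0, reg = 0xAD0D
clock 6: out=1, reg = 0xD686
clock 7: out=0, reg = 0x6B43
clock 8: out=1, reg = 0x35A1
clock 9: out=1, reg = 0x9AD0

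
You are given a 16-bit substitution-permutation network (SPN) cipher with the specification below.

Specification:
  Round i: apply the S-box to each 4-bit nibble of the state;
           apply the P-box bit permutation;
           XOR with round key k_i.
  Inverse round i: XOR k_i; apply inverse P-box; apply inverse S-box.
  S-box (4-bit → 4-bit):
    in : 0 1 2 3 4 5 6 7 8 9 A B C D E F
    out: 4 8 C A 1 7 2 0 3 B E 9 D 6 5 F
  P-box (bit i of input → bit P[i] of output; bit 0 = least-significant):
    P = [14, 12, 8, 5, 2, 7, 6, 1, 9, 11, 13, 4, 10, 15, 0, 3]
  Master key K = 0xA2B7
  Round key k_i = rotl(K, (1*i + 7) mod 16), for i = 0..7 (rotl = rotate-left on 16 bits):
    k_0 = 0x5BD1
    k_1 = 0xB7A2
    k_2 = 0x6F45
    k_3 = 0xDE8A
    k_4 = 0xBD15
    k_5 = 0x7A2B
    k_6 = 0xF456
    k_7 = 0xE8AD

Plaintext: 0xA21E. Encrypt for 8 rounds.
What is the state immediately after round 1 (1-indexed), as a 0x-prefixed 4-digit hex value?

0xBACA

s_0 = plaintext = 0xA21E
s_1 = Round(s_0, k_0) = 0xBACA
s_2 = Round(s_1, k_1) = 0x8ADC
s_3 = Round(s_2, k_2) = 0x82B5
s_4 = Round(s_3, k_3) = 0x2B9C
s_5 = Round(s_4, k_4) = 0xFEAA
s_6 = Round(s_5, k_5) = 0xCDC0
s_7 = Round(s_6, k_6) = 0xD919
s_8 = Round(s_7, k_7) = 0x329E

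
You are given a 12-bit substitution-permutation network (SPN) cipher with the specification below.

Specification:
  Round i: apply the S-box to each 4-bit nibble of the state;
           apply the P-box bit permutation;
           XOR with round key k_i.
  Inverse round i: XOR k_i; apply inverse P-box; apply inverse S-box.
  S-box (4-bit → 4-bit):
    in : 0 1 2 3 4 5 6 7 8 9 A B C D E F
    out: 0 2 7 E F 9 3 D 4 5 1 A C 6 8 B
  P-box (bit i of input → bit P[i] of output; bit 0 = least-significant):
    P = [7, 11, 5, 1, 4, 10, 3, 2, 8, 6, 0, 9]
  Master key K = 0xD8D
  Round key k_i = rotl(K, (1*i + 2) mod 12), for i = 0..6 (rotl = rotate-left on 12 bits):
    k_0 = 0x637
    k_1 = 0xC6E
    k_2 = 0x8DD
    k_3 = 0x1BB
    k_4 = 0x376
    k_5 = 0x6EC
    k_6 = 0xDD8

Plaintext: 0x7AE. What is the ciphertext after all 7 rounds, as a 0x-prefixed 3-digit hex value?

s_0 = plaintext = 0x7AE
s_1 = Round(s_0, k_0) = 0x524
s_2 = Round(s_1, k_1) = 0x3D4
s_3 = Round(s_2, k_2) = 0x636
s_4 = Round(s_3, k_3) = 0xC77
s_5 = Round(s_4, k_4) = 0x1C9
s_6 = Round(s_5, k_5) = 0x600
s_7 = Round(s_6, k_6) = 0xC98

0xC98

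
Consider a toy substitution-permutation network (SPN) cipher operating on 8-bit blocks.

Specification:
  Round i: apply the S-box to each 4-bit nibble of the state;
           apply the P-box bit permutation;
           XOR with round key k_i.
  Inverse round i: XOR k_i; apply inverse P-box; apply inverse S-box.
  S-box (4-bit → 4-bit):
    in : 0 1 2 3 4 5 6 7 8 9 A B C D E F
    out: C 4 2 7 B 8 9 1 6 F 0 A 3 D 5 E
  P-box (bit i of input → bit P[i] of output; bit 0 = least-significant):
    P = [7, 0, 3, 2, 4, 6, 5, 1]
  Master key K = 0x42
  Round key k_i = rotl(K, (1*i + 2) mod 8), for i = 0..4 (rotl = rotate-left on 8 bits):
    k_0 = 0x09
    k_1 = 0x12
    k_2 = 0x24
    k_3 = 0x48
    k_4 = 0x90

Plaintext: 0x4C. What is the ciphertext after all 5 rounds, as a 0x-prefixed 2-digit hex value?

0x1B

s_0 = plaintext = 0x4C
s_1 = Round(s_0, k_0) = 0xDA
s_2 = Round(s_1, k_1) = 0x20
s_3 = Round(s_2, k_2) = 0x68
s_4 = Round(s_3, k_3) = 0x53
s_5 = Round(s_4, k_4) = 0x1B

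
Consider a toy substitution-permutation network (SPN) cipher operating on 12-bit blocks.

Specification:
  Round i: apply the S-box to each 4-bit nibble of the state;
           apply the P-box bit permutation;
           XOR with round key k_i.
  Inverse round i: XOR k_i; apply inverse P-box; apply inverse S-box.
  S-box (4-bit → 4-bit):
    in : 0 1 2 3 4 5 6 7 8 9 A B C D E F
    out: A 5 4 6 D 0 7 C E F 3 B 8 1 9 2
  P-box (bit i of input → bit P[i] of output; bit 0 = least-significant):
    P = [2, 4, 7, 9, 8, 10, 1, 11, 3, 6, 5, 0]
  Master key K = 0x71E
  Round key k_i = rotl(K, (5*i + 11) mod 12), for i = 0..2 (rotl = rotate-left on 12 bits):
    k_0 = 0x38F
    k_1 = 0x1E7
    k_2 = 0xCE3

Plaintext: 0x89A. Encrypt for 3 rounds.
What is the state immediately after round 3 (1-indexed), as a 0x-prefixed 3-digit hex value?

s_0 = plaintext = 0x89A
s_1 = Round(s_0, k_0) = 0xEF8
s_2 = Round(s_1, k_1) = 0x77E
s_3 = Round(s_2, k_2) = 0x6C4

0x6C4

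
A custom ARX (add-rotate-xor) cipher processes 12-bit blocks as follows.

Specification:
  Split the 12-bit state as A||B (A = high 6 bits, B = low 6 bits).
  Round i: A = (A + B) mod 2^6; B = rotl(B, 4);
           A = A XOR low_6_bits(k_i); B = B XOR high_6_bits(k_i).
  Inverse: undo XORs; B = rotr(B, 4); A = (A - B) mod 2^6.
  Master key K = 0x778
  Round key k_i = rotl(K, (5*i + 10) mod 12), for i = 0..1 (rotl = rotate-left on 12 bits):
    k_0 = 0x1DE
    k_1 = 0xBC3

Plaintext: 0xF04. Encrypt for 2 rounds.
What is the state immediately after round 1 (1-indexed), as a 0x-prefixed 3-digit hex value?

0x786

s_0 = plaintext = 0xF04
s_1 = Round(s_0, k_0) = 0x786
s_2 = Round(s_1, k_1) = 0x9CE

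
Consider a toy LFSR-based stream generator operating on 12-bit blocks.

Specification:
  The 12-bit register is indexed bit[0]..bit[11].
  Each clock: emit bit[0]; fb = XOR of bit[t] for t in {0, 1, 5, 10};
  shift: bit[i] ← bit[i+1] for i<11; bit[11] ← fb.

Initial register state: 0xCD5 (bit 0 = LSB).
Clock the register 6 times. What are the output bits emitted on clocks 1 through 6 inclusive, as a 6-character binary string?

reg_0 = 0xCD5
clock 1: out=1, reg = 0x66A
clock 2: out=0, reg = 0xB35
clock 3: out=1, reg = 0x59A
clock 4: out=0, reg = 0x2CD
clock 5: out=1, reg = 0x966
clock 6: out=0, reg = 0x4B3

101010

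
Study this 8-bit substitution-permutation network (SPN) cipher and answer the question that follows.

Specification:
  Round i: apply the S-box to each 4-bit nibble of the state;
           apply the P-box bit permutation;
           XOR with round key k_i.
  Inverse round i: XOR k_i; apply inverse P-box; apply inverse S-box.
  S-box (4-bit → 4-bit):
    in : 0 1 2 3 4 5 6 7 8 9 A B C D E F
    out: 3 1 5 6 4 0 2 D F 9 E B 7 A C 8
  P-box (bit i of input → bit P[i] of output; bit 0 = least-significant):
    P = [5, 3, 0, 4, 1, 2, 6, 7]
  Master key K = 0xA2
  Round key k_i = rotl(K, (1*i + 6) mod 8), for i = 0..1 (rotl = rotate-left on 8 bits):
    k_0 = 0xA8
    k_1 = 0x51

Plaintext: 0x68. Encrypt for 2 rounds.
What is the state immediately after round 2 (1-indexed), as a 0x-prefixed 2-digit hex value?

0xD3

s_0 = plaintext = 0x68
s_1 = Round(s_0, k_0) = 0x95
s_2 = Round(s_1, k_1) = 0xD3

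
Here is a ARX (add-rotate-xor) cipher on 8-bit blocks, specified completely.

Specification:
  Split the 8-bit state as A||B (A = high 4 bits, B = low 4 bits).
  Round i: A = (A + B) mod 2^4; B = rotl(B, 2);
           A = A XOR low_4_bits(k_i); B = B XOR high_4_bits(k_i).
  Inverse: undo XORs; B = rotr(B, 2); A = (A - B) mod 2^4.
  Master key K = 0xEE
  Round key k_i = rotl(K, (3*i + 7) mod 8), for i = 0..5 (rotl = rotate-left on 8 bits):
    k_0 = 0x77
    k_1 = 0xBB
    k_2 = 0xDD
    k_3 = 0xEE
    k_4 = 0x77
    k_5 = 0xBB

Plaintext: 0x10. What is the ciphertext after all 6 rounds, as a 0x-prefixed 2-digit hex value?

s_0 = plaintext = 0x10
s_1 = Round(s_0, k_0) = 0x67
s_2 = Round(s_1, k_1) = 0x66
s_3 = Round(s_2, k_2) = 0x14
s_4 = Round(s_3, k_3) = 0xBF
s_5 = Round(s_4, k_4) = 0xD8
s_6 = Round(s_5, k_5) = 0xE9

0xE9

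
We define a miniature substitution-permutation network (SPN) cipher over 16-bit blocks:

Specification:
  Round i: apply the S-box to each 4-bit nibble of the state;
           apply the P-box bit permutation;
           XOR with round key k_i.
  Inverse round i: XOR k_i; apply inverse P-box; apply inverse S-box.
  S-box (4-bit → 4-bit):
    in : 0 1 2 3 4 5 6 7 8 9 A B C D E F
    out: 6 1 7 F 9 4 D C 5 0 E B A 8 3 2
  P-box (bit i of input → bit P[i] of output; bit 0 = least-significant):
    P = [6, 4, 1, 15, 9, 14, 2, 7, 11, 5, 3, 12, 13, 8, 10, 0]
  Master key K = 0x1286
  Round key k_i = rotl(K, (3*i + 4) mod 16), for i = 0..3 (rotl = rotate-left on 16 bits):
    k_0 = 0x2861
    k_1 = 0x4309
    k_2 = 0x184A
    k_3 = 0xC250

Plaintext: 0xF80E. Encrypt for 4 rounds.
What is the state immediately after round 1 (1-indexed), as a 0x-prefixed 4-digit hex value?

0x613D

s_0 = plaintext = 0xF80E
s_1 = Round(s_0, k_0) = 0x613D
s_2 = Round(s_1, k_1) = 0xAD8C
s_3 = Round(s_2, k_2) = 0x8F5F
s_4 = Round(s_3, k_3) = 0xE664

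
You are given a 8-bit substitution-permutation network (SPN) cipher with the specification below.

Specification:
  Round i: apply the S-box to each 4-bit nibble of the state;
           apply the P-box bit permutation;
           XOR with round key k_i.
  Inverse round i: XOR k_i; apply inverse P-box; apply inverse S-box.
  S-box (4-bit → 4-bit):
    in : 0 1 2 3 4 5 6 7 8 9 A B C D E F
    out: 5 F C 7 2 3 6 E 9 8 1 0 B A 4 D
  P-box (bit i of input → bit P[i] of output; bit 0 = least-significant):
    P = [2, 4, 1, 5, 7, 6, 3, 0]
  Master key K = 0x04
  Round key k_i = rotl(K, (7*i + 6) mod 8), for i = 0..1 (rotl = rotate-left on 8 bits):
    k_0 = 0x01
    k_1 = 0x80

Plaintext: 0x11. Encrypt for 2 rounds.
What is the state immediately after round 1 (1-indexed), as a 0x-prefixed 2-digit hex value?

0xFE

s_0 = plaintext = 0x11
s_1 = Round(s_0, k_0) = 0xFE
s_2 = Round(s_1, k_1) = 0x0B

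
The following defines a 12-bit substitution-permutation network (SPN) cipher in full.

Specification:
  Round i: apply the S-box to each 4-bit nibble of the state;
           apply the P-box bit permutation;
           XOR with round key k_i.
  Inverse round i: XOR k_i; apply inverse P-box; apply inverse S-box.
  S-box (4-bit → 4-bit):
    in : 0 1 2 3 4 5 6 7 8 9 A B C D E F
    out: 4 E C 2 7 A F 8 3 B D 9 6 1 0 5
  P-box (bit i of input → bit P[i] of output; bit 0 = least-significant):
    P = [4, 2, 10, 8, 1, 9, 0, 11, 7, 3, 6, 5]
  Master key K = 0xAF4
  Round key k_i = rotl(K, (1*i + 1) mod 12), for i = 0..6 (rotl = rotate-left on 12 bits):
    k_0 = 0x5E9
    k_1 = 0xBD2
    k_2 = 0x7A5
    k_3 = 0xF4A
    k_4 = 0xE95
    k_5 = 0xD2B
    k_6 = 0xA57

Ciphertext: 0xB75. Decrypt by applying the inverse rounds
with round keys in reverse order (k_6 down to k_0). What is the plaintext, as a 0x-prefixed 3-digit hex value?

s_0 = ciphertext = 0xB75
s_1 = InvRound(s_0, k_6) = 0x7D7
s_2 = InvRound(s_1, k_5) = 0x658
s_3 = InvRound(s_2, k_4) = 0x423
s_4 = InvRound(s_3, k_3) = 0x117
s_5 = InvRound(s_4, k_2) = 0xB8F
s_6 = InvRound(s_5, k_1) = 0xC08
s_7 = InvRound(s_6, k_0) = 0xA27

0xA27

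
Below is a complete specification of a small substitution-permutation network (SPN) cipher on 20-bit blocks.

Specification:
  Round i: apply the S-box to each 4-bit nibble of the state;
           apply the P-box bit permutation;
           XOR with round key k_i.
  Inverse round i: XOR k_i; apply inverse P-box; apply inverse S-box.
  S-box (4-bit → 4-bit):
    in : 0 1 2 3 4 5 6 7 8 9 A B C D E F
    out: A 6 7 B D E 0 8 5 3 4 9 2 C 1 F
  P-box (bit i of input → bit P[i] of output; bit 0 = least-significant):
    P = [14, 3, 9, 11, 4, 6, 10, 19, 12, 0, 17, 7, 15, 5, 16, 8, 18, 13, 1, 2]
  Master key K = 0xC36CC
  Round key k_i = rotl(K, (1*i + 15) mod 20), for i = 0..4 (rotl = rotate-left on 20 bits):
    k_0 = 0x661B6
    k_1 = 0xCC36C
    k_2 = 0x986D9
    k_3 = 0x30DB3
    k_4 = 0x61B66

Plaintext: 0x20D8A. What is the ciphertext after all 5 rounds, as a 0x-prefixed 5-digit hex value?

0x9E833

s_0 = plaintext = 0x20D8A
s_1 = Round(s_0, k_0) = 0x04604
s_2 = Round(s_1, k_1) = 0x52828
s_3 = Round(s_2, k_2) = 0xA70AF
s_4 = Round(s_3, k_3) = 0x34238
s_5 = Round(s_4, k_4) = 0x9E833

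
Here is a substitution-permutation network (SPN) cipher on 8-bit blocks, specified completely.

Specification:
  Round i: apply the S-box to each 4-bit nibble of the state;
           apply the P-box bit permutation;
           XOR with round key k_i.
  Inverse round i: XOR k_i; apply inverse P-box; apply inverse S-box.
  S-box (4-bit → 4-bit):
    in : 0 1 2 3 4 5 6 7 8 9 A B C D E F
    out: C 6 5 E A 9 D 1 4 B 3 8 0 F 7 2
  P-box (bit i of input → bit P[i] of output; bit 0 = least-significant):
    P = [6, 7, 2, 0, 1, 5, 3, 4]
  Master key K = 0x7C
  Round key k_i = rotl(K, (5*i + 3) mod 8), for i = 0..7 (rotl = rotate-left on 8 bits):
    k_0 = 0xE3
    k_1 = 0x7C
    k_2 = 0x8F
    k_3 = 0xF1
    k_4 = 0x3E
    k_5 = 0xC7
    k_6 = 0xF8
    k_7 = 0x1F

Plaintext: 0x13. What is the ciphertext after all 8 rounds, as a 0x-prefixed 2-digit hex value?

0x09

s_0 = plaintext = 0x13
s_1 = Round(s_0, k_0) = 0x4E
s_2 = Round(s_1, k_1) = 0x88
s_3 = Round(s_2, k_2) = 0x83
s_4 = Round(s_3, k_3) = 0x7C
s_5 = Round(s_4, k_4) = 0x3C
s_6 = Round(s_5, k_5) = 0xFF
s_7 = Round(s_6, k_6) = 0x58
s_8 = Round(s_7, k_7) = 0x09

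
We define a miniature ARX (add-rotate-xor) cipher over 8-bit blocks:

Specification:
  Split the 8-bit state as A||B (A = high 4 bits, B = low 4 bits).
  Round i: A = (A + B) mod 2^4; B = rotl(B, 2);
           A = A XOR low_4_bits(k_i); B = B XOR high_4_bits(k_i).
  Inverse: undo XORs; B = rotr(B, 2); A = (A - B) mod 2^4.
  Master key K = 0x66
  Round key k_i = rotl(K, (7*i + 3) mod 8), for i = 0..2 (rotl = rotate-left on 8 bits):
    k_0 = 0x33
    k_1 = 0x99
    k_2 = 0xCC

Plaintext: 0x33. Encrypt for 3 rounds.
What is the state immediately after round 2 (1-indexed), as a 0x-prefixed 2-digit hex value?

0xD6

s_0 = plaintext = 0x33
s_1 = Round(s_0, k_0) = 0x5F
s_2 = Round(s_1, k_1) = 0xD6
s_3 = Round(s_2, k_2) = 0xF5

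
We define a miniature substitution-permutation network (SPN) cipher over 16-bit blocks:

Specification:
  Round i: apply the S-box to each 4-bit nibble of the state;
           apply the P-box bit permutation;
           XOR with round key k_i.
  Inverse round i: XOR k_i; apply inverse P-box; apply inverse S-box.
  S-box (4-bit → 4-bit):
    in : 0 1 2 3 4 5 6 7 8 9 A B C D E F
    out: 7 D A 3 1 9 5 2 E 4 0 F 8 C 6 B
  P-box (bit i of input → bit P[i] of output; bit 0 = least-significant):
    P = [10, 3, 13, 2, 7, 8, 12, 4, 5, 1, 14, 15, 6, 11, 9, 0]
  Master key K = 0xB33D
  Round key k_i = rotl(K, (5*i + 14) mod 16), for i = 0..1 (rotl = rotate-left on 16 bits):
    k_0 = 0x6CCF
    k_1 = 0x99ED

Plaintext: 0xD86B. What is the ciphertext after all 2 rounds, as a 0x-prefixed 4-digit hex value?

0xBF65

s_0 = plaintext = 0xD86B
s_1 = Round(s_0, k_0) = 0x9A40
s_2 = Round(s_1, k_1) = 0xBF65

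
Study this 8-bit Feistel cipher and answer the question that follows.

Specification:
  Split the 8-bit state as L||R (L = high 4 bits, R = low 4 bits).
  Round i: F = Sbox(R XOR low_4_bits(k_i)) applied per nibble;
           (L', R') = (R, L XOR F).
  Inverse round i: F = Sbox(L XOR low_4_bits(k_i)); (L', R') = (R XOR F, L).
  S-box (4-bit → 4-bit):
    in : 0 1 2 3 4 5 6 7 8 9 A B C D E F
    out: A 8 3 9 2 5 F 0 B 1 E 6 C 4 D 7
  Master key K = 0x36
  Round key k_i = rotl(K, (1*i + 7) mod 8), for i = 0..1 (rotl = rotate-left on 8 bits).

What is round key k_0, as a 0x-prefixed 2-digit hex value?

K = 0x36
k_0 = rotl(K, (1*0+7) mod 8) = rotl(K, 7) = 0x1B

0x1B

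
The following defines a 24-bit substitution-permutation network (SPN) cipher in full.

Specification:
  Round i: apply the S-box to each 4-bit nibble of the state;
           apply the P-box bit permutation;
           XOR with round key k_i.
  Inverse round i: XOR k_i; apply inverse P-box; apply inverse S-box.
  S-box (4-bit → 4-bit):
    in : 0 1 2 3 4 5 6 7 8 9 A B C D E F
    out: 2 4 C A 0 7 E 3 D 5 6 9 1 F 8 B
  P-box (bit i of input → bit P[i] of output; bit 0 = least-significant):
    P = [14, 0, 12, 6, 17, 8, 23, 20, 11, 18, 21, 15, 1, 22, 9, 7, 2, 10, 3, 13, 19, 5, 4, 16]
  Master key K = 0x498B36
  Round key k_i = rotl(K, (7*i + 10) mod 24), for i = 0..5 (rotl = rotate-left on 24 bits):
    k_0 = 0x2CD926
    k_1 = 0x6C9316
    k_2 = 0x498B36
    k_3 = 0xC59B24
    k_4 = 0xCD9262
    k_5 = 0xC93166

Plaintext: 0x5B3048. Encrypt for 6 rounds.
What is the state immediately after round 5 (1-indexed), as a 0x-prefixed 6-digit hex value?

0x461894

s_0 = plaintext = 0x5B3048
s_1 = Round(s_0, k_0) = 0x60A9D2
s_2 = Round(s_1, k_1) = 0x9F8C66
s_3 = Round(s_2, k_2) = 0xD1B4E1
s_4 = Round(s_3, k_3) = 0xDC8B9E
s_5 = Round(s_4, k_4) = 0x461894
s_6 = Round(s_5, k_5) = 0x6B9F6E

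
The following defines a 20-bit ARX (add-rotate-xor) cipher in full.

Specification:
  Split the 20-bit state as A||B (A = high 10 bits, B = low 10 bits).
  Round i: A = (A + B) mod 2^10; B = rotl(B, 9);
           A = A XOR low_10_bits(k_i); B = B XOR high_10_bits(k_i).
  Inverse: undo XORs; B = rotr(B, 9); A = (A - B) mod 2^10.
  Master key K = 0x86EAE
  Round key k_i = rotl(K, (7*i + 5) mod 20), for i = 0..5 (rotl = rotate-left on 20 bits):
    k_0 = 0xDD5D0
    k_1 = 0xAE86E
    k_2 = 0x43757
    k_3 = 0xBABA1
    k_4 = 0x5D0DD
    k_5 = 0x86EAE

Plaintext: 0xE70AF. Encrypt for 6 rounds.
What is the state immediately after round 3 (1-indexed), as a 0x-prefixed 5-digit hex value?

0xEA618

s_0 = plaintext = 0xE70AF
s_1 = Round(s_0, k_0) = 0x66D22
s_2 = Round(s_1, k_1) = 0xB4E2B
s_3 = Round(s_2, k_2) = 0xEA618
s_4 = Round(s_3, k_3) = 0x983E6
s_5 = Round(s_4, k_4) = 0xA6C87
s_6 = Round(s_5, k_5) = 0x63058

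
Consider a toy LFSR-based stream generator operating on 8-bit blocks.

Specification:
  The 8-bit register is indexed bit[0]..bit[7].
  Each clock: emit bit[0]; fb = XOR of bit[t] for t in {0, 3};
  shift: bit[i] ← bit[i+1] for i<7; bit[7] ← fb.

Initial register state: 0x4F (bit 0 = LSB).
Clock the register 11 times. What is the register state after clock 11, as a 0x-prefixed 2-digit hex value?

0xD0

reg_0 = 0x4F
clock 1: out=1, reg = 0x27
clock 2: out=1, reg = 0x93
clock 3: out=1, reg = 0xC9
clock 4: out=1, reg = 0x64
clock 5: out=0, reg = 0x32
clock 6: out=0, reg = 0x19
clock 7: out=1, reg = 0x0C
clock 8: out=0, reg = 0x86
clock 9: out=0, reg = 0x43
clock 10: out=1, reg = 0xA1
clock 11: out=1, reg = 0xD0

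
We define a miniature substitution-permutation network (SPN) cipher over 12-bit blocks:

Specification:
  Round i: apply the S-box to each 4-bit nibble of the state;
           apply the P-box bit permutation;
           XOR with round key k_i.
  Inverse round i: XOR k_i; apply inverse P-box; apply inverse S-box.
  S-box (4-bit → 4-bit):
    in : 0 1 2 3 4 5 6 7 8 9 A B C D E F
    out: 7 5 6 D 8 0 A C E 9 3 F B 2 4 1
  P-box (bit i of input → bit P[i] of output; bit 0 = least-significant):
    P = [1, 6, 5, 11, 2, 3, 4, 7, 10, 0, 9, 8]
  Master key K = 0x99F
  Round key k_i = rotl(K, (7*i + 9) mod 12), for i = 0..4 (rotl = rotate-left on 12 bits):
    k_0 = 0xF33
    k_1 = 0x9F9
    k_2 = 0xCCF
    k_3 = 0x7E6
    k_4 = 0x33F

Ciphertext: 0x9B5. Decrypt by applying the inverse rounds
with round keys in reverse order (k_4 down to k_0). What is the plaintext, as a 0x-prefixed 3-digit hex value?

0xFFB

s_0 = ciphertext = 0x9B5
s_1 = InvRound(s_0, k_4) = 0xE69
s_2 = InvRound(s_1, k_3) = 0x6C9
s_3 = InvRound(s_2, k_2) = 0xEF9
s_4 = InvRound(s_3, k_1) = 0x355
s_5 = InvRound(s_4, k_0) = 0xFFB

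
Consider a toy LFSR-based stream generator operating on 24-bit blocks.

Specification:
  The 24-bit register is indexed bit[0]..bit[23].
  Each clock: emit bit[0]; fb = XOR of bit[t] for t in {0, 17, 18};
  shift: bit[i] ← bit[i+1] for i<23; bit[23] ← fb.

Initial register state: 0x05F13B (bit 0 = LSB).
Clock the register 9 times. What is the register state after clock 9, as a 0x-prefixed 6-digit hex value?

0x9C02F8

reg_0 = 0x05F13B
clock 1: out=1, reg = 0x02F89D
clock 2: out=1, reg = 0x017C4E
clock 3: out=0, reg = 0x00BE27
clock 4: out=1, reg = 0x805F13
clock 5: out=1, reg = 0xC02F89
clock 6: out=1, reg = 0xE017C4
clock 7: out=0, reg = 0x700BE2
clock 8: out=0, reg = 0x3805F1
clock 9: out=1, reg = 0x9C02F8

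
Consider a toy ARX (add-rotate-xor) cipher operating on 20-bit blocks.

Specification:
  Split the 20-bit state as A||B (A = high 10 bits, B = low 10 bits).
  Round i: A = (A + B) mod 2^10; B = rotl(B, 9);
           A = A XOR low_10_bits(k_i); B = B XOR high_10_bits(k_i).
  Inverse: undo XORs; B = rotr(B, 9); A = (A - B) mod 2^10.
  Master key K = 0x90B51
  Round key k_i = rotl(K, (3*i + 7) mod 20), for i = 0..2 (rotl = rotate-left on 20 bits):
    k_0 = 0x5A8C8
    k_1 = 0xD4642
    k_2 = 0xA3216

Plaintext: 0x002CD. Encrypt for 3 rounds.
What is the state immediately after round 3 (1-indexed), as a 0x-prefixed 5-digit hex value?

s_0 = plaintext = 0x002CD
s_1 = Round(s_0, k_0) = 0x8160C
s_2 = Round(s_1, k_1) = 0x94E57
s_3 = Round(s_2, k_2) = 0xAF1A7

0xAF1A7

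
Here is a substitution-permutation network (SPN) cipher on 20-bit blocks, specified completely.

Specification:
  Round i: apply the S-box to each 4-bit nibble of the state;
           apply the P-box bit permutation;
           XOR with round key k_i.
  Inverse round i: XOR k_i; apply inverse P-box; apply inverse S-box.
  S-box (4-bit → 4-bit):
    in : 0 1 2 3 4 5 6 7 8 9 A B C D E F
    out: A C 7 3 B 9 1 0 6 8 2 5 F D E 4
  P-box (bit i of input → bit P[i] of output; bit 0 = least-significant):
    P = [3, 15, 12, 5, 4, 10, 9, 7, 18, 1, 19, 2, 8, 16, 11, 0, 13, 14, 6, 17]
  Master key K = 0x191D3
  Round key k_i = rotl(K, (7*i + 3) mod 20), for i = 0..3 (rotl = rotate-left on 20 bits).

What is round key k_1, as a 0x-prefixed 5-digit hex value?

0x74C64

K = 0x191D3
k_0 = rotl(K, (7*0+3) mod 20) = rotl(K, 3) = 0xC8E98
k_1 = rotl(K, (7*1+3) mod 20) = rotl(K, 10) = 0x74C64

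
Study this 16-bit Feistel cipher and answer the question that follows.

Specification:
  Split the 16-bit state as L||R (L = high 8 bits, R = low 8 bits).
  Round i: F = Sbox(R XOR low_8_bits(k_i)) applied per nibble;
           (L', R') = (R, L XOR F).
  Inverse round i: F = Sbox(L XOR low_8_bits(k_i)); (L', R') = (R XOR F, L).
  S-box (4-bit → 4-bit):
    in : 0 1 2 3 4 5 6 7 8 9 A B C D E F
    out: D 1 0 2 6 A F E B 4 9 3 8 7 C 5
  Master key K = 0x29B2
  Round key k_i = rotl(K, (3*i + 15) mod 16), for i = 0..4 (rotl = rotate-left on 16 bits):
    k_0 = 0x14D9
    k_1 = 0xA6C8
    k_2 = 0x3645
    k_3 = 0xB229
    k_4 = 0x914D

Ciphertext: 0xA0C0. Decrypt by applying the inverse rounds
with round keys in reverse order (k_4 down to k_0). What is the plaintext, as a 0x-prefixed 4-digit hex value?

s_0 = ciphertext = 0xA0C0
s_1 = InvRound(s_0, k_4) = 0x07A0
s_2 = InvRound(s_1, k_3) = 0xAC07
s_3 = InvRound(s_2, k_2) = 0xC3AC
s_4 = InvRound(s_3, k_1) = 0x7FC3
s_5 = InvRound(s_4, k_0) = 0x5C7F

0x5C7F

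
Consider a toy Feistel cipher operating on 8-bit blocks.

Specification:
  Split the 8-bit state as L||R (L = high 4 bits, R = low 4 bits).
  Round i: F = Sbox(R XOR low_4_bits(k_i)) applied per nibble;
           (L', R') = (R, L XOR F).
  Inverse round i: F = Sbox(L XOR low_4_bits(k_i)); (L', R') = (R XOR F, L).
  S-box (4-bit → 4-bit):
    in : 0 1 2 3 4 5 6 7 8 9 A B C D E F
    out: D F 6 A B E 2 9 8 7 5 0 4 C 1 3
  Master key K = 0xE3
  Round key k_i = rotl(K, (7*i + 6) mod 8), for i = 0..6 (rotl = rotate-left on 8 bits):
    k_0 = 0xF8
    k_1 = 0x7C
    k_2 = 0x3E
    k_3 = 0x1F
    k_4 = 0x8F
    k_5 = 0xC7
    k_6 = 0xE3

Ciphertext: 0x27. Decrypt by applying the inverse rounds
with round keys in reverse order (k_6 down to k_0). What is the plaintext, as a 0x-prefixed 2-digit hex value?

s_0 = ciphertext = 0x27
s_1 = InvRound(s_0, k_6) = 0x82
s_2 = InvRound(s_1, k_5) = 0x18
s_3 = InvRound(s_2, k_4) = 0x91
s_4 = InvRound(s_3, k_3) = 0x39
s_5 = InvRound(s_4, k_2) = 0x53
s_6 = InvRound(s_5, k_1) = 0x45
s_7 = InvRound(s_6, k_0) = 0x14

0x14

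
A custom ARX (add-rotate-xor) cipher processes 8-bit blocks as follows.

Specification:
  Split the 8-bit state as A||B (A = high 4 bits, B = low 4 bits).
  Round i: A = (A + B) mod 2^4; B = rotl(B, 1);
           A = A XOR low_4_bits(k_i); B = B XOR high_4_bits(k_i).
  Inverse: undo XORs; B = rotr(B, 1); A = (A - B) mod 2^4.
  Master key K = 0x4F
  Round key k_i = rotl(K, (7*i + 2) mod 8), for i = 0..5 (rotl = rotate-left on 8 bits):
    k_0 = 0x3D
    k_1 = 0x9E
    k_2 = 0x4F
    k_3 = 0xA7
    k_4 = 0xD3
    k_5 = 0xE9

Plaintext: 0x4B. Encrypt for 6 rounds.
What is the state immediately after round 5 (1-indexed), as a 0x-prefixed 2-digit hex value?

0x21

s_0 = plaintext = 0x4B
s_1 = Round(s_0, k_0) = 0x24
s_2 = Round(s_1, k_1) = 0x81
s_3 = Round(s_2, k_2) = 0x66
s_4 = Round(s_3, k_3) = 0xB6
s_5 = Round(s_4, k_4) = 0x21
s_6 = Round(s_5, k_5) = 0xAC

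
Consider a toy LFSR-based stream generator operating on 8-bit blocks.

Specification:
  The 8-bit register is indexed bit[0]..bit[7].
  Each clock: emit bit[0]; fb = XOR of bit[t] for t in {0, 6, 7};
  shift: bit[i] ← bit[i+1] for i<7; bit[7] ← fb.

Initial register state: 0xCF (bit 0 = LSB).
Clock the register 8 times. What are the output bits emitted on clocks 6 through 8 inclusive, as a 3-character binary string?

reg_0 = 0xCF
clock 1: out=1, reg = 0xE7
clock 2: out=1, reg = 0xF3
clock 3: out=1, reg = 0xF9
clock 4: out=1, reg = 0xFC
clock 5: out=0, reg = 0x7E
clock 6: out=0, reg = 0xBF
clock 7: out=1, reg = 0x5F
clock 8: out=1, reg = 0x2F

011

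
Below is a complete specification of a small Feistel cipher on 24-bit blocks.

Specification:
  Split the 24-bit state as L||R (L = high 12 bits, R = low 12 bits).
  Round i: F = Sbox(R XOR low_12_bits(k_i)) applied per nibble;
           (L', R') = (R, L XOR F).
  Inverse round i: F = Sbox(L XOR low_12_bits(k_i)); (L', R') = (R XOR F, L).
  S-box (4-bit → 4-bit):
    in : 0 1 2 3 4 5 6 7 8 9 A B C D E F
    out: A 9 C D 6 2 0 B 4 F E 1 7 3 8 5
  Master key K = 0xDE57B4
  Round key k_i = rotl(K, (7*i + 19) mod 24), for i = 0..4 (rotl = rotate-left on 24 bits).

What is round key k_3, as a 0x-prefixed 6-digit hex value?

0xB4DE57

K = 0xDE57B4
k_0 = rotl(K, (7*0+19) mod 24) = rotl(K, 19) = 0xA6F2BD
k_1 = rotl(K, (7*1+19) mod 24) = rotl(K, 2) = 0x795ED3
k_2 = rotl(K, (7*2+19) mod 24) = rotl(K, 9) = 0xAF69BC
k_3 = rotl(K, (7*3+19) mod 24) = rotl(K, 16) = 0xB4DE57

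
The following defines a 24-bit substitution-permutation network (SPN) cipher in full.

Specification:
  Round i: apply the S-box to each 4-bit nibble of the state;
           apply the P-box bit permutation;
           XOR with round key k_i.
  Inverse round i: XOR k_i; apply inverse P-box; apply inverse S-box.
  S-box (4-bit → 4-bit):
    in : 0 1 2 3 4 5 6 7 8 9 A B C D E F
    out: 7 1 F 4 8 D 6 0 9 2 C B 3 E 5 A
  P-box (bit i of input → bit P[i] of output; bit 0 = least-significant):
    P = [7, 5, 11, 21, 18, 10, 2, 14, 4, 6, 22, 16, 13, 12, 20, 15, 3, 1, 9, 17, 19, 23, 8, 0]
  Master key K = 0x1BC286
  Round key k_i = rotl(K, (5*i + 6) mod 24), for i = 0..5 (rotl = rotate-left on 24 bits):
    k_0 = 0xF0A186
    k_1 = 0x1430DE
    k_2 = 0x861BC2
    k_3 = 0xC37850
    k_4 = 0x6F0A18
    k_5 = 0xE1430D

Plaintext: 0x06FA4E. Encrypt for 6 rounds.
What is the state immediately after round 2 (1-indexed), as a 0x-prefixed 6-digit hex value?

s_0 = plaintext = 0x06FA4E
s_1 = Round(s_0, k_0) = 0x397A04
s_2 = Round(s_1, k_1) = 0x7135D8
s_3 = Round(s_2, k_2) = 0xF75F5E
s_4 = Round(s_3, k_3) = 0x569095
s_5 = Round(s_4, k_4) = 0x0715CB
s_6 = Round(s_5, k_5) = 0x0C66BD

0x7135D8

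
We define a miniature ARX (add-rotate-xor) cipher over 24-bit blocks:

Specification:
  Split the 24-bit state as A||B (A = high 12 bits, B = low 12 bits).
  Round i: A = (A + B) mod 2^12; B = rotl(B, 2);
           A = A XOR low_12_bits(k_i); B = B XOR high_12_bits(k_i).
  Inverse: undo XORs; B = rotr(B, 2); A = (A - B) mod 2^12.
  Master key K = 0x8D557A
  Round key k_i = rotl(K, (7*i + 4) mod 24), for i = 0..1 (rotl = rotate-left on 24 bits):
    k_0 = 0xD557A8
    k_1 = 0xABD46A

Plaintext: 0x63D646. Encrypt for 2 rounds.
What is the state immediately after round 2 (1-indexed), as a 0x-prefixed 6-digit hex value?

0xB1DB8C

s_0 = plaintext = 0x63D646
s_1 = Round(s_0, k_0) = 0xB2B44C
s_2 = Round(s_1, k_1) = 0xB1DB8C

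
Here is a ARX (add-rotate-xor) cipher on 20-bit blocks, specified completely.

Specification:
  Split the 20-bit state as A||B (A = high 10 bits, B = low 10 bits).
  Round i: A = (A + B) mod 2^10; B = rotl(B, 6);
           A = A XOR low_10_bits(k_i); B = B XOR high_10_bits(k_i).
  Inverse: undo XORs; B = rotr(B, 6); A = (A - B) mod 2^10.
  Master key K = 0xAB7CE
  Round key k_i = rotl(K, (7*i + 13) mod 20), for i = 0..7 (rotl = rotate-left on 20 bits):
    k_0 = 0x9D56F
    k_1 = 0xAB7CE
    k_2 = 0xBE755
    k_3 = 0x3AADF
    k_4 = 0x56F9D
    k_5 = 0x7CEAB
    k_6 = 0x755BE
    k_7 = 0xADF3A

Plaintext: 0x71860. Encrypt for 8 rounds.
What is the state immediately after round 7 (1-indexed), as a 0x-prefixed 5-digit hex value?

s_0 = plaintext = 0x71860
s_1 = Round(s_0, k_0) = 0xD2673
s_2 = Round(s_1, k_1) = 0x9CA4A
s_3 = Round(s_2, k_2) = 0xFA45D
s_4 = Round(s_3, k_3) = 0xA67AF
s_5 = Round(s_4, k_4) = 0x756A1
s_6 = Round(s_5, k_5) = 0xB7599
s_7 = Round(s_6, k_6) = 0x7238C
s_8 = Round(s_7, k_7) = 0x9B98F

0x7238C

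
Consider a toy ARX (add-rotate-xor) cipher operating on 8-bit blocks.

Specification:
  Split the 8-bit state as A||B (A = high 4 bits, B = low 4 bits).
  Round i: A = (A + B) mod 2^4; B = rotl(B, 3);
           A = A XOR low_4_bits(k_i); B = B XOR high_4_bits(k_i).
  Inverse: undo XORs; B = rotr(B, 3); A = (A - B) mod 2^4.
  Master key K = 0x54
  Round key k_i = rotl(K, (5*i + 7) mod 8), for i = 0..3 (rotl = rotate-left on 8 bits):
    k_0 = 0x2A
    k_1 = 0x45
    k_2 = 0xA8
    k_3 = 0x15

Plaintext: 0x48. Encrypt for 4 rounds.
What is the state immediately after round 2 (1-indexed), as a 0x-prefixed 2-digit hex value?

0x97

s_0 = plaintext = 0x48
s_1 = Round(s_0, k_0) = 0x66
s_2 = Round(s_1, k_1) = 0x97
s_3 = Round(s_2, k_2) = 0x81
s_4 = Round(s_3, k_3) = 0xC9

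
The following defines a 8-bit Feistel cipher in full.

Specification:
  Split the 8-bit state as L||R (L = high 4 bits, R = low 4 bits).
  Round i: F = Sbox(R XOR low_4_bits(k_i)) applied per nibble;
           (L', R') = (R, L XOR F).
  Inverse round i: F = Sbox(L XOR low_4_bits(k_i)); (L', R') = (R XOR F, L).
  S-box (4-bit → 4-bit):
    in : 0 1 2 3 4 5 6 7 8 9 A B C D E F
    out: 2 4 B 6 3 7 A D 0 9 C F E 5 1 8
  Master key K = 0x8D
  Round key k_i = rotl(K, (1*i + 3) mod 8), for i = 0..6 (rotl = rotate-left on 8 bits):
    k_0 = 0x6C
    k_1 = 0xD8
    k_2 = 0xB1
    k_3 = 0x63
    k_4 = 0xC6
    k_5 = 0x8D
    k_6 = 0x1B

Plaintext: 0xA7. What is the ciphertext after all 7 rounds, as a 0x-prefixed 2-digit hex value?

0x39

s_0 = plaintext = 0xA7
s_1 = Round(s_0, k_0) = 0x75
s_2 = Round(s_1, k_1) = 0x52
s_3 = Round(s_2, k_2) = 0x23
s_4 = Round(s_3, k_3) = 0x30
s_5 = Round(s_4, k_4) = 0x09
s_6 = Round(s_5, k_5) = 0x93
s_7 = Round(s_6, k_6) = 0x39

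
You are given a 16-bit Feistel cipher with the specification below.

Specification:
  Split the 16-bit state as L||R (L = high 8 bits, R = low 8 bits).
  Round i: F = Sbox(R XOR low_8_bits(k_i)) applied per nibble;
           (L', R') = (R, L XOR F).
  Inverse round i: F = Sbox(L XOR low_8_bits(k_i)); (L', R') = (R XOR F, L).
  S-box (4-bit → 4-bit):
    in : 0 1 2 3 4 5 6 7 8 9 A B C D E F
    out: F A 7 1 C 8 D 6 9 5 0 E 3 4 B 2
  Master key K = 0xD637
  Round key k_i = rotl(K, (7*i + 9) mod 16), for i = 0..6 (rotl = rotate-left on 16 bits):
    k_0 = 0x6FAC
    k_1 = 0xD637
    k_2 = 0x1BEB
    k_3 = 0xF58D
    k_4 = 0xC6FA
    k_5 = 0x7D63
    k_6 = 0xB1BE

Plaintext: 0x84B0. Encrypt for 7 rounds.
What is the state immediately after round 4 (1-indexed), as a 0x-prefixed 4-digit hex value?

s_0 = plaintext = 0x84B0
s_1 = Round(s_0, k_0) = 0xB027
s_2 = Round(s_1, k_1) = 0x271F
s_3 = Round(s_2, k_2) = 0x1F0B
s_4 = Round(s_3, k_3) = 0x0B82
s_5 = Round(s_4, k_4) = 0x8262
s_6 = Round(s_5, k_5) = 0x6278
s_7 = Round(s_6, k_6) = 0x785F

0x0B82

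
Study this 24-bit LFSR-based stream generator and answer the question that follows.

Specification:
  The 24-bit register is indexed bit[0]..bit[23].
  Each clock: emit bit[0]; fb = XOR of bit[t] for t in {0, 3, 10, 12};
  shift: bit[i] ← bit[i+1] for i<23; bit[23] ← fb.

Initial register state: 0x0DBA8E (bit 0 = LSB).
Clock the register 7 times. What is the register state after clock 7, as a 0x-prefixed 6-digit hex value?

reg_0 = 0x0DBA8E
clock 1: out=0, reg = 0x06DD47
clock 2: out=1, reg = 0x836EA3
clock 3: out=1, reg = 0x41B751
clock 4: out=1, reg = 0xA0DBA8
clock 5: out=0, reg = 0x506DD4
clock 6: out=0, reg = 0xA836EA
clock 7: out=0, reg = 0xD41B75

0xD41B75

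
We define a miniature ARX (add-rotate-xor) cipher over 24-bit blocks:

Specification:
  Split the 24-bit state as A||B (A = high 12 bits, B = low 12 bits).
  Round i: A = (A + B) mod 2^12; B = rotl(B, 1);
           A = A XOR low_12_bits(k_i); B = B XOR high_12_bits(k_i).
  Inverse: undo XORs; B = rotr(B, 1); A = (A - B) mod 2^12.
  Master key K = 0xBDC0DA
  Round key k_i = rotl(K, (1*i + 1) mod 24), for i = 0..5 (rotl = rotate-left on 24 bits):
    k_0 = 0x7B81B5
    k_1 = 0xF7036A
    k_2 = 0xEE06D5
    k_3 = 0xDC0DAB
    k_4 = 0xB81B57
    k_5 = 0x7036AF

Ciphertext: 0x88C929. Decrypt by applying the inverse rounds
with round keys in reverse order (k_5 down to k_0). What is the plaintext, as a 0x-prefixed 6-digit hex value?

s_0 = ciphertext = 0x88C929
s_1 = InvRound(s_0, k_5) = 0x70E715
s_2 = InvRound(s_1, k_4) = 0x60F64A
s_3 = InvRound(s_2, k_3) = 0x5DF5C5
s_4 = InvRound(s_3, k_2) = 0x578D92
s_5 = InvRound(s_4, k_1) = 0x4A1171
s_6 = InvRound(s_5, k_0) = 0x9B0B64

0x9B0B64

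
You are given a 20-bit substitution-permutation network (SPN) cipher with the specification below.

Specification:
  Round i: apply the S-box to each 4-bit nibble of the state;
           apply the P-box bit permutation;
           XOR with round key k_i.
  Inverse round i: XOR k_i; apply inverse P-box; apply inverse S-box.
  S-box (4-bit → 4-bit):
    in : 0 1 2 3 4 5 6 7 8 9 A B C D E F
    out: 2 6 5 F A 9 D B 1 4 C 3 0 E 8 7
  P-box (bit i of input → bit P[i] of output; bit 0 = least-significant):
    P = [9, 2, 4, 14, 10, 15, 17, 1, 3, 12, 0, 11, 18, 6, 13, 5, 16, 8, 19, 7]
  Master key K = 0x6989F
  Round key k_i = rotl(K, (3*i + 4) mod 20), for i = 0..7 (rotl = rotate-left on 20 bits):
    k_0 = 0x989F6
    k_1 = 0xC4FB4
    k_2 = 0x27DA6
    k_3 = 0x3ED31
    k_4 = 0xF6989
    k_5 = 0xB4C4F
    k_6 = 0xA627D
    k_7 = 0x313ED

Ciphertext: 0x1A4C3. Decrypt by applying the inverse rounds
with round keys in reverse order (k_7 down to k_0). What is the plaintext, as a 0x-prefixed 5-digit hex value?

0x4362D

s_0 = ciphertext = 0x1A4C3
s_1 = InvRound(s_0, k_7) = 0x0AB3B
s_2 = InvRound(s_1, k_6) = 0x10ED4
s_3 = InvRound(s_2, k_5) = 0xAC2A6
s_4 = InvRound(s_3, k_4) = 0xB664B
s_5 = InvRound(s_4, k_3) = 0x14542
s_6 = InvRound(s_5, k_2) = 0x5D490
s_7 = InvRound(s_6, k_1) = 0xFE40B
s_8 = InvRound(s_7, k_0) = 0x4362D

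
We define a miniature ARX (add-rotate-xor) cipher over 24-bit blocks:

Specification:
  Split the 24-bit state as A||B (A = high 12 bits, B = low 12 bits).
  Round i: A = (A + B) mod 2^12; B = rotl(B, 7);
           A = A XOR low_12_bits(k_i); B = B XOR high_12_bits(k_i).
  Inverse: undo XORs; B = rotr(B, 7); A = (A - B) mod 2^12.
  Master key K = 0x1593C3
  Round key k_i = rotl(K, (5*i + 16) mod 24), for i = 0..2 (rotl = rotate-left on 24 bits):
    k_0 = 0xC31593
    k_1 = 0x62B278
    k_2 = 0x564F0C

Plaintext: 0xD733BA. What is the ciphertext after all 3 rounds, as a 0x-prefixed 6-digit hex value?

s_0 = plaintext = 0xD733BA
s_1 = Round(s_0, k_0) = 0x4BE12C
s_2 = Round(s_1, k_1) = 0x792022
s_3 = Round(s_2, k_2) = 0x8B8465

0x8B8465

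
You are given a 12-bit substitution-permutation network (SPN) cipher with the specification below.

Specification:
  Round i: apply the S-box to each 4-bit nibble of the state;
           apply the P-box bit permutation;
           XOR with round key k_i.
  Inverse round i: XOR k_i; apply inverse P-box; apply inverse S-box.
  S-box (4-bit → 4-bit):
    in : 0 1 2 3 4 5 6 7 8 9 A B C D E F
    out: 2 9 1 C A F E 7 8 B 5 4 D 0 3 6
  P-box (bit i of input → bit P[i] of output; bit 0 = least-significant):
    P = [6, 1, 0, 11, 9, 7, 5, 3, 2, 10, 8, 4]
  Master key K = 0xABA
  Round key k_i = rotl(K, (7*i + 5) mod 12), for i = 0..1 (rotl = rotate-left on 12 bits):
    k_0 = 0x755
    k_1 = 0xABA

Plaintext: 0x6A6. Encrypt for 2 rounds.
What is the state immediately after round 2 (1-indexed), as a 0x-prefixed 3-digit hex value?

s_0 = plaintext = 0x6A6
s_1 = Round(s_0, k_0) = 0x866
s_2 = Round(s_1, k_1) = 0x201

0x201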